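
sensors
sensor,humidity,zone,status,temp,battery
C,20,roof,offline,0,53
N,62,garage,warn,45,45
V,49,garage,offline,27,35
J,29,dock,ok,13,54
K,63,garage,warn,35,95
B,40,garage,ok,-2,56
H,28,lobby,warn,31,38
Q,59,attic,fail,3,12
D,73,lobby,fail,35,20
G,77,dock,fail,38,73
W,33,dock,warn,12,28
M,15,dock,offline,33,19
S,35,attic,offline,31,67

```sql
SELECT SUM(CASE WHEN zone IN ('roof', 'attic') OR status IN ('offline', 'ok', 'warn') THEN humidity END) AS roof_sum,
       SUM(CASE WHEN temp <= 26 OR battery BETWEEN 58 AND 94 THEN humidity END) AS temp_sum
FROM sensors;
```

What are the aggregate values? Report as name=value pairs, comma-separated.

roof_sum=433, temp_sum=293

[roof_sum: zone IN ('roof', 'attic') OR status IN ('offline', 'ok', 'warn')]
sensor=C: ✓ → 20
sensor=N: ✓ → 62
sensor=V: ✓ → 49
sensor=J: ✓ → 29
sensor=K: ✓ → 63
sensor=B: ✓ → 40
sensor=H: ✓ → 28
sensor=Q: ✓ → 59
sensor=D: ✗
sensor=G: ✗
sensor=W: ✓ → 33
sensor=M: ✓ → 15
sensor=S: ✓ → 35
roof_sum = 20 + 62 + 49 + 29 + 63 + 40 + 28 + 59 + 33 + 15 + 35 = 433
—
[temp_sum: temp <= 26 OR battery BETWEEN 58 AND 94]
sensor=C: ✓ → 20
sensor=N: ✗
sensor=V: ✗
sensor=J: ✓ → 29
sensor=K: ✗
sensor=B: ✓ → 40
sensor=H: ✗
sensor=Q: ✓ → 59
sensor=D: ✗
sensor=G: ✓ → 77
sensor=W: ✓ → 33
sensor=M: ✗
sensor=S: ✓ → 35
temp_sum = 20 + 29 + 40 + 59 + 77 + 33 + 35 = 293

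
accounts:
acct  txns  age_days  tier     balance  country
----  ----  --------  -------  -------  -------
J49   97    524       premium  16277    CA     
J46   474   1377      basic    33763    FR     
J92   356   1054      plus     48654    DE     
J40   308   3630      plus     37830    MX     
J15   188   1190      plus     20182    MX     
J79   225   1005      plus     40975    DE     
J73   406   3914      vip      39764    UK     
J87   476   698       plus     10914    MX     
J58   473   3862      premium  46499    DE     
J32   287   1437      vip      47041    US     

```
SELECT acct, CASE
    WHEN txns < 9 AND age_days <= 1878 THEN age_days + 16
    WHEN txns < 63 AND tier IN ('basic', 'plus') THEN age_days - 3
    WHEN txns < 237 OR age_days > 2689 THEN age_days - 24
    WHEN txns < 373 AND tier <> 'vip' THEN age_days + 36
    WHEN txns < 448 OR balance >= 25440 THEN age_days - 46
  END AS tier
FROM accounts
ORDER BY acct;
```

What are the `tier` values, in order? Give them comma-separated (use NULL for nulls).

1166, 1391, 3606, 1331, 500, 3838, 3890, 981, NULL, 1090

acct=J15: txns < 237 OR age_days > 2689 → 1166
acct=J32: txns < 448 OR balance >= 25440 → 1391
acct=J40: txns < 237 OR age_days > 2689 → 3606
acct=J46: txns < 448 OR balance >= 25440 → 1331
acct=J49: txns < 237 OR age_days > 2689 → 500
acct=J58: txns < 237 OR age_days > 2689 → 3838
acct=J73: txns < 237 OR age_days > 2689 → 3890
acct=J79: txns < 237 OR age_days > 2689 → 981
acct=J87: (no match → NULL) → NULL
acct=J92: txns < 373 AND tier <> 'vip' → 1090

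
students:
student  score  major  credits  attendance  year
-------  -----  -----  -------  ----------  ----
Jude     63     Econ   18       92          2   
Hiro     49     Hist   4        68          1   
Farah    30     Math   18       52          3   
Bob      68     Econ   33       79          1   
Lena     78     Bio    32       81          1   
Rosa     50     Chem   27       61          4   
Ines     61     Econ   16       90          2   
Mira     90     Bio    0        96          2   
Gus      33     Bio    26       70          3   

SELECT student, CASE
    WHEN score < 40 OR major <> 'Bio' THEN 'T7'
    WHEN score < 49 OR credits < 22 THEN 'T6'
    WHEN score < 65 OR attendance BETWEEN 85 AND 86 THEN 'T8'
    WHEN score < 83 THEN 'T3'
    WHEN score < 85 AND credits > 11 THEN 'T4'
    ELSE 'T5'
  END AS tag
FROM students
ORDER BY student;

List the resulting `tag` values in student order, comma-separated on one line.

T7, T7, T7, T7, T7, T7, T3, T6, T7

student=Bob: score < 40 OR major <> 'Bio' → T7
student=Farah: score < 40 OR major <> 'Bio' → T7
student=Gus: score < 40 OR major <> 'Bio' → T7
student=Hiro: score < 40 OR major <> 'Bio' → T7
student=Ines: score < 40 OR major <> 'Bio' → T7
student=Jude: score < 40 OR major <> 'Bio' → T7
student=Lena: score < 83 → T3
student=Mira: score < 49 OR credits < 22 → T6
student=Rosa: score < 40 OR major <> 'Bio' → T7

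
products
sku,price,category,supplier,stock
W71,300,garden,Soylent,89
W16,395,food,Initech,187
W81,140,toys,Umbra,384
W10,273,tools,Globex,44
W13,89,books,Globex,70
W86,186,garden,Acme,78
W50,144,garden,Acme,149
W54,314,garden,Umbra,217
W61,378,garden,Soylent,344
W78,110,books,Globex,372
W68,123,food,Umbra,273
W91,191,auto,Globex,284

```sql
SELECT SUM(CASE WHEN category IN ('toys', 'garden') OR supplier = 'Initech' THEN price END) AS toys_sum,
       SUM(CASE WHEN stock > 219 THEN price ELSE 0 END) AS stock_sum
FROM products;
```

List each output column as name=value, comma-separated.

[toys_sum: category IN ('toys', 'garden') OR supplier = 'Initech']
sku=W71: ✓ → 300
sku=W16: ✓ → 395
sku=W81: ✓ → 140
sku=W10: ✗
sku=W13: ✗
sku=W86: ✓ → 186
sku=W50: ✓ → 144
sku=W54: ✓ → 314
sku=W61: ✓ → 378
sku=W78: ✗
sku=W68: ✗
sku=W91: ✗
toys_sum = 300 + 395 + 140 + 186 + 144 + 314 + 378 = 1857
—
[stock_sum: stock > 219]
sku=W71: ✗
sku=W16: ✗
sku=W81: ✓ → 140
sku=W10: ✗
sku=W13: ✗
sku=W86: ✗
sku=W50: ✗
sku=W54: ✗
sku=W61: ✓ → 378
sku=W78: ✓ → 110
sku=W68: ✓ → 123
sku=W91: ✓ → 191
stock_sum = 140 + 378 + 110 + 123 + 191 = 942

toys_sum=1857, stock_sum=942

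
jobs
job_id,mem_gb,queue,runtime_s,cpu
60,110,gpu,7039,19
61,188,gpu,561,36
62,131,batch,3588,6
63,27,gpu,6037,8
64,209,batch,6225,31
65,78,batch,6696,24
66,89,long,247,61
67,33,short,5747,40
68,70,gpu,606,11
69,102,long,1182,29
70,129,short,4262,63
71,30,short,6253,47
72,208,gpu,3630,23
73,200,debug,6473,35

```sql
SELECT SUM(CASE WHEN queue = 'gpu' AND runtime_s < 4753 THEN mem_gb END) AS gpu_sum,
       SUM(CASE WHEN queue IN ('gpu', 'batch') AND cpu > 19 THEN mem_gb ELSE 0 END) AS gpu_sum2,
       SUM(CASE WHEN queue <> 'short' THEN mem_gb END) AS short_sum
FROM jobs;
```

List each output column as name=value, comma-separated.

[gpu_sum: queue = 'gpu' AND runtime_s < 4753]
job_id=60: ✗
job_id=61: ✓ → 188
job_id=62: ✗
job_id=63: ✗
job_id=64: ✗
job_id=65: ✗
job_id=66: ✗
job_id=67: ✗
job_id=68: ✓ → 70
job_id=69: ✗
job_id=70: ✗
job_id=71: ✗
job_id=72: ✓ → 208
job_id=73: ✗
gpu_sum = 188 + 70 + 208 = 466
—
[gpu_sum2: queue IN ('gpu', 'batch') AND cpu > 19]
job_id=60: ✗
job_id=61: ✓ → 188
job_id=62: ✗
job_id=63: ✗
job_id=64: ✓ → 209
job_id=65: ✓ → 78
job_id=66: ✗
job_id=67: ✗
job_id=68: ✗
job_id=69: ✗
job_id=70: ✗
job_id=71: ✗
job_id=72: ✓ → 208
job_id=73: ✗
gpu_sum2 = 188 + 209 + 78 + 208 = 683
—
[short_sum: queue <> 'short']
job_id=60: ✓ → 110
job_id=61: ✓ → 188
job_id=62: ✓ → 131
job_id=63: ✓ → 27
job_id=64: ✓ → 209
job_id=65: ✓ → 78
job_id=66: ✓ → 89
job_id=67: ✗
job_id=68: ✓ → 70
job_id=69: ✓ → 102
job_id=70: ✗
job_id=71: ✗
job_id=72: ✓ → 208
job_id=73: ✓ → 200
short_sum = 110 + 188 + 131 + 27 + 209 + 78 + 89 + 70 + 102 + 208 + 200 = 1412

gpu_sum=466, gpu_sum2=683, short_sum=1412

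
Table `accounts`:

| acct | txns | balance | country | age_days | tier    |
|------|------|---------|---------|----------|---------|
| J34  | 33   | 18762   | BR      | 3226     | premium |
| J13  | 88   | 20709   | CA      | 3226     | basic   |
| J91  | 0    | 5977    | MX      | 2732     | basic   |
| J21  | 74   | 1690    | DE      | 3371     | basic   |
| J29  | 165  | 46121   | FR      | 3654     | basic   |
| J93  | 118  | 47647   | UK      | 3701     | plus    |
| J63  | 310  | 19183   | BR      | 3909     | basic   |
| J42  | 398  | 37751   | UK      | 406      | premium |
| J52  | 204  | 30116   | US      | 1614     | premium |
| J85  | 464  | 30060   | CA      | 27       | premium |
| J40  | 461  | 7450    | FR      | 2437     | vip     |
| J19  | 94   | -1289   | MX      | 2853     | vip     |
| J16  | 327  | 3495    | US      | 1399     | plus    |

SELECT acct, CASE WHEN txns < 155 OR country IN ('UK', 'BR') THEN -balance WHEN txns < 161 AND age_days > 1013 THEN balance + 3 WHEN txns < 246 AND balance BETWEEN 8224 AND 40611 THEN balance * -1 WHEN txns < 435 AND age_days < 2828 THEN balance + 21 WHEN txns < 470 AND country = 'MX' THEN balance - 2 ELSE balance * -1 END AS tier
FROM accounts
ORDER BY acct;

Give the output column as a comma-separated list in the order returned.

-20709, 3516, 1289, -1690, -46121, -18762, -7450, -37751, -30116, -19183, -30060, -5977, -47647

acct=J13: txns < 155 OR country IN ('UK', 'BR') → -20709
acct=J16: txns < 435 AND age_days < 2828 → 3516
acct=J19: txns < 155 OR country IN ('UK', 'BR') → 1289
acct=J21: txns < 155 OR country IN ('UK', 'BR') → -1690
acct=J29: ELSE → -46121
acct=J34: txns < 155 OR country IN ('UK', 'BR') → -18762
acct=J40: ELSE → -7450
acct=J42: txns < 155 OR country IN ('UK', 'BR') → -37751
acct=J52: txns < 246 AND balance BETWEEN 8224 AND 40611 → -30116
acct=J63: txns < 155 OR country IN ('UK', 'BR') → -19183
acct=J85: ELSE → -30060
acct=J91: txns < 155 OR country IN ('UK', 'BR') → -5977
acct=J93: txns < 155 OR country IN ('UK', 'BR') → -47647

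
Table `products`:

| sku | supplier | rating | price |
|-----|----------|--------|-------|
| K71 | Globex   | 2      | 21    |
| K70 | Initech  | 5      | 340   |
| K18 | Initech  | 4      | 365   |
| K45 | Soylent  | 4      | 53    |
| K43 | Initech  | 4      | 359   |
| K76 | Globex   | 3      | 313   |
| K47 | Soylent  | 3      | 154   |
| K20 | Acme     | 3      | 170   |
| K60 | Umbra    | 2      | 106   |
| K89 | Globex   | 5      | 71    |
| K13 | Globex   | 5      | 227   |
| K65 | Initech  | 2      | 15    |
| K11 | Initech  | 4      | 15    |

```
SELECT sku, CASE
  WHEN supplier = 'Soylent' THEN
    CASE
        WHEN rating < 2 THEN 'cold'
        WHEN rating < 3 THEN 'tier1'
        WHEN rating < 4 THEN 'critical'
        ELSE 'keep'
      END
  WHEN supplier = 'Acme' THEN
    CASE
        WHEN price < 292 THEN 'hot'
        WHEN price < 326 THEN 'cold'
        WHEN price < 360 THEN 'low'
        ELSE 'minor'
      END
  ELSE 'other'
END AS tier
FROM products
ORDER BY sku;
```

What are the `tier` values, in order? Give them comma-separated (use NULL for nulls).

other, other, other, hot, other, keep, critical, other, other, other, other, other, other

sku=K11: supplier='Initech' → outer ELSE → other
sku=K13: supplier='Globex' → outer ELSE → other
sku=K18: supplier='Initech' → outer ELSE → other
sku=K20: supplier='Acme' → inner[price < 292] → hot
sku=K43: supplier='Initech' → outer ELSE → other
sku=K45: supplier='Soylent' → inner[ELSE] → keep
sku=K47: supplier='Soylent' → inner[rating < 4] → critical
sku=K60: supplier='Umbra' → outer ELSE → other
sku=K65: supplier='Initech' → outer ELSE → other
sku=K70: supplier='Initech' → outer ELSE → other
sku=K71: supplier='Globex' → outer ELSE → other
sku=K76: supplier='Globex' → outer ELSE → other
sku=K89: supplier='Globex' → outer ELSE → other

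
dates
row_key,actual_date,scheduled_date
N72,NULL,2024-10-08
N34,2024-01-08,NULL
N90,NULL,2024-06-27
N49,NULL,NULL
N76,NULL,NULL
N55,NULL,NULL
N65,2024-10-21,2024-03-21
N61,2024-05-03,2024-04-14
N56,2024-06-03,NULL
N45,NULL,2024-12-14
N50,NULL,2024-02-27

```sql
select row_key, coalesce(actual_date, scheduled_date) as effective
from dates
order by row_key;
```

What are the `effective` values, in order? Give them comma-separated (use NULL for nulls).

row_key=N34: actual_date=2024-01-08 → 2024-01-08
row_key=N45: actual_date=NULL, scheduled_date=2024-12-14 → 2024-12-14
row_key=N49: actual_date=NULL, scheduled_date=NULL (all NULL) → NULL
row_key=N50: actual_date=NULL, scheduled_date=2024-02-27 → 2024-02-27
row_key=N55: actual_date=NULL, scheduled_date=NULL (all NULL) → NULL
row_key=N56: actual_date=2024-06-03 → 2024-06-03
row_key=N61: actual_date=2024-05-03 → 2024-05-03
row_key=N65: actual_date=2024-10-21 → 2024-10-21
row_key=N72: actual_date=NULL, scheduled_date=2024-10-08 → 2024-10-08
row_key=N76: actual_date=NULL, scheduled_date=NULL (all NULL) → NULL
row_key=N90: actual_date=NULL, scheduled_date=2024-06-27 → 2024-06-27

2024-01-08, 2024-12-14, NULL, 2024-02-27, NULL, 2024-06-03, 2024-05-03, 2024-10-21, 2024-10-08, NULL, 2024-06-27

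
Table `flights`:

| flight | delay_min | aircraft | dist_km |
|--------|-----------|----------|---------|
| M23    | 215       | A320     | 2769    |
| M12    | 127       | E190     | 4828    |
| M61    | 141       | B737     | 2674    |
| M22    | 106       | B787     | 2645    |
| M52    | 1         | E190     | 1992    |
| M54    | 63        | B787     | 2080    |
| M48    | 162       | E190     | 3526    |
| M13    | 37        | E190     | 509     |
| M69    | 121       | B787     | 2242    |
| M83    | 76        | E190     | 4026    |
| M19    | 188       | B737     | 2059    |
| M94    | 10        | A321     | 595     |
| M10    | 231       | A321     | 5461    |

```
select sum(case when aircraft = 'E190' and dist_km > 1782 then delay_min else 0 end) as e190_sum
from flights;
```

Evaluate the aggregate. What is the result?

366

flight=M23: ✗
flight=M12: ✓ → 127
flight=M61: ✗
flight=M22: ✗
flight=M52: ✓ → 1
flight=M54: ✗
flight=M48: ✓ → 162
flight=M13: ✗
flight=M69: ✗
flight=M83: ✓ → 76
flight=M19: ✗
flight=M94: ✗
flight=M10: ✗
e190_sum = 127 + 1 + 162 + 76 = 366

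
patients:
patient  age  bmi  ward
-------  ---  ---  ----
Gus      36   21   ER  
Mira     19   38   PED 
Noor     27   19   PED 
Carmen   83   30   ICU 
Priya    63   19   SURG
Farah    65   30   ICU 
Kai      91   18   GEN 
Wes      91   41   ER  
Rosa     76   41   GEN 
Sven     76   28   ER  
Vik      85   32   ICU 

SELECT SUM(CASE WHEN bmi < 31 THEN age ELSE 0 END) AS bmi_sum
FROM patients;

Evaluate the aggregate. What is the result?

441

patient=Gus: ✓ → 36
patient=Mira: ✗
patient=Noor: ✓ → 27
patient=Carmen: ✓ → 83
patient=Priya: ✓ → 63
patient=Farah: ✓ → 65
patient=Kai: ✓ → 91
patient=Wes: ✗
patient=Rosa: ✗
patient=Sven: ✓ → 76
patient=Vik: ✗
bmi_sum = 36 + 27 + 83 + 63 + 65 + 91 + 76 = 441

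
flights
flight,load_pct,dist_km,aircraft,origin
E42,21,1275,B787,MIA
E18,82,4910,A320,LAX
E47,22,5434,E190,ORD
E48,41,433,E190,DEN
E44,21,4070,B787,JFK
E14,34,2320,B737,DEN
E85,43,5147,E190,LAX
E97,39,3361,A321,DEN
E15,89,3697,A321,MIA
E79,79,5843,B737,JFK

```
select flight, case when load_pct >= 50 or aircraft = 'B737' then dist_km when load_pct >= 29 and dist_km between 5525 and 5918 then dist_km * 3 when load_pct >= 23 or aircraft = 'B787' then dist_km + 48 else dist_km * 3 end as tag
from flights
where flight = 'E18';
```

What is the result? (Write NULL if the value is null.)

4910

flight = E18: load_pct=82, dist_km=4910, aircraft=A320, origin=LAX.
load_pct >= 50 or aircraft = 'B737' → true → 4910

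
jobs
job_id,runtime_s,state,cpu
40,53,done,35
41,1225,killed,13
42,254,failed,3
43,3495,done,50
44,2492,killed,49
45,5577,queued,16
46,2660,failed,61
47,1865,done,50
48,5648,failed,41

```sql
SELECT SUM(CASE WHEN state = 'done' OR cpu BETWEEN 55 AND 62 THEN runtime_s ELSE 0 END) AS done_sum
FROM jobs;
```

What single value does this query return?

job_id=40: ✓ → 53
job_id=41: ✗
job_id=42: ✗
job_id=43: ✓ → 3495
job_id=44: ✗
job_id=45: ✗
job_id=46: ✓ → 2660
job_id=47: ✓ → 1865
job_id=48: ✗
done_sum = 53 + 3495 + 2660 + 1865 = 8073

8073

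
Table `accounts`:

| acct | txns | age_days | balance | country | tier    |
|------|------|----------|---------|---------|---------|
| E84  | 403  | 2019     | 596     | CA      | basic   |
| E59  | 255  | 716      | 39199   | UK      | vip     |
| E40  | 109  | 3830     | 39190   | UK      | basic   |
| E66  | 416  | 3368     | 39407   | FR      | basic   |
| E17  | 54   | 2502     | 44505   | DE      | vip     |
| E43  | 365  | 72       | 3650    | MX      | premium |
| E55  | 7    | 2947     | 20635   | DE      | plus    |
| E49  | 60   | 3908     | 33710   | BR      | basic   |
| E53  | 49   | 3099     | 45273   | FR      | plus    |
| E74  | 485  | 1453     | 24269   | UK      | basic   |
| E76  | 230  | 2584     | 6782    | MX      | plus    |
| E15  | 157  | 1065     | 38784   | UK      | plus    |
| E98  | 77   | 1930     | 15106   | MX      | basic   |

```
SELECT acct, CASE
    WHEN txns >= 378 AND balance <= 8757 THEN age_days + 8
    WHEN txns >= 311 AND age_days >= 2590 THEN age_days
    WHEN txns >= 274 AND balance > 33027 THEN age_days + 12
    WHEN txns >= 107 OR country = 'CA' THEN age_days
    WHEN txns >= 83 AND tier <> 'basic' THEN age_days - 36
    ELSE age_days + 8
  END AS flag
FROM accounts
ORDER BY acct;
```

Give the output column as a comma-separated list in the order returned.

acct=E15: txns >= 107 OR country = 'CA' → 1065
acct=E17: ELSE → 2510
acct=E40: txns >= 107 OR country = 'CA' → 3830
acct=E43: txns >= 107 OR country = 'CA' → 72
acct=E49: ELSE → 3916
acct=E53: ELSE → 3107
acct=E55: ELSE → 2955
acct=E59: txns >= 107 OR country = 'CA' → 716
acct=E66: txns >= 311 AND age_days >= 2590 → 3368
acct=E74: txns >= 107 OR country = 'CA' → 1453
acct=E76: txns >= 107 OR country = 'CA' → 2584
acct=E84: txns >= 378 AND balance <= 8757 → 2027
acct=E98: ELSE → 1938

1065, 2510, 3830, 72, 3916, 3107, 2955, 716, 3368, 1453, 2584, 2027, 1938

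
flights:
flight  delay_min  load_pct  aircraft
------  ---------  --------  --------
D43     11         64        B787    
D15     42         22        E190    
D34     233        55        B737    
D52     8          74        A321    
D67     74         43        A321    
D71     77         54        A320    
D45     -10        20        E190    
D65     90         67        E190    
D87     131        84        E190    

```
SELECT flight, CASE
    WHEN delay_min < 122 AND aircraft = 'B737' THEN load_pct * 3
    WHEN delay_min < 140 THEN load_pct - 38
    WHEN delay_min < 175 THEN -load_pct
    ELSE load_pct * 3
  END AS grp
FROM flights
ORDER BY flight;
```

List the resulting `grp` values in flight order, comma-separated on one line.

flight=D15: delay_min < 140 → -16
flight=D34: ELSE → 165
flight=D43: delay_min < 140 → 26
flight=D45: delay_min < 140 → -18
flight=D52: delay_min < 140 → 36
flight=D65: delay_min < 140 → 29
flight=D67: delay_min < 140 → 5
flight=D71: delay_min < 140 → 16
flight=D87: delay_min < 140 → 46

-16, 165, 26, -18, 36, 29, 5, 16, 46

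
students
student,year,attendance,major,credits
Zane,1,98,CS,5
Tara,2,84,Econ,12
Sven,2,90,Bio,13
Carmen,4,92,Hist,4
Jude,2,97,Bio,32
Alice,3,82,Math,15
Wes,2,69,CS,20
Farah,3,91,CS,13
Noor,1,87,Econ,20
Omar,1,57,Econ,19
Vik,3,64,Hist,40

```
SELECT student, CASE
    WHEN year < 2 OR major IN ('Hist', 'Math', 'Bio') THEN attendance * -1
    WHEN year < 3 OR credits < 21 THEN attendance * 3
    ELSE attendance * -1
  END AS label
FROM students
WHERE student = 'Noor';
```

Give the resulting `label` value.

student = Noor: year=1, attendance=87, major=Econ, credits=20.
year < 2 OR major IN ('Hist', 'Math', 'Bio') → true → -87

-87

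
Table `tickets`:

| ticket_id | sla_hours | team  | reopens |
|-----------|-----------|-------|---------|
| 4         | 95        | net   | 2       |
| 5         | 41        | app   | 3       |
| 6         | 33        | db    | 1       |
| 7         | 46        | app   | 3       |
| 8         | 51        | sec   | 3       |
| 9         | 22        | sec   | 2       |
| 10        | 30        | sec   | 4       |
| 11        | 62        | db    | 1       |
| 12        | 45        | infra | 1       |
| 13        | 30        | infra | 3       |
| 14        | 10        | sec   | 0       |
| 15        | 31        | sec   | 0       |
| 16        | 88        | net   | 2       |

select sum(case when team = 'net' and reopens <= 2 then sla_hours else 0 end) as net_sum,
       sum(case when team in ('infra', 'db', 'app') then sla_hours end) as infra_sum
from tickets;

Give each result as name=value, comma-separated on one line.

[net_sum: team = 'net' and reopens <= 2]
ticket_id=4: ✓ → 95
ticket_id=5: ✗
ticket_id=6: ✗
ticket_id=7: ✗
ticket_id=8: ✗
ticket_id=9: ✗
ticket_id=10: ✗
ticket_id=11: ✗
ticket_id=12: ✗
ticket_id=13: ✗
ticket_id=14: ✗
ticket_id=15: ✗
ticket_id=16: ✓ → 88
net_sum = 95 + 88 = 183
—
[infra_sum: team in ('infra', 'db', 'app')]
ticket_id=4: ✗
ticket_id=5: ✓ → 41
ticket_id=6: ✓ → 33
ticket_id=7: ✓ → 46
ticket_id=8: ✗
ticket_id=9: ✗
ticket_id=10: ✗
ticket_id=11: ✓ → 62
ticket_id=12: ✓ → 45
ticket_id=13: ✓ → 30
ticket_id=14: ✗
ticket_id=15: ✗
ticket_id=16: ✗
infra_sum = 41 + 33 + 46 + 62 + 45 + 30 = 257

net_sum=183, infra_sum=257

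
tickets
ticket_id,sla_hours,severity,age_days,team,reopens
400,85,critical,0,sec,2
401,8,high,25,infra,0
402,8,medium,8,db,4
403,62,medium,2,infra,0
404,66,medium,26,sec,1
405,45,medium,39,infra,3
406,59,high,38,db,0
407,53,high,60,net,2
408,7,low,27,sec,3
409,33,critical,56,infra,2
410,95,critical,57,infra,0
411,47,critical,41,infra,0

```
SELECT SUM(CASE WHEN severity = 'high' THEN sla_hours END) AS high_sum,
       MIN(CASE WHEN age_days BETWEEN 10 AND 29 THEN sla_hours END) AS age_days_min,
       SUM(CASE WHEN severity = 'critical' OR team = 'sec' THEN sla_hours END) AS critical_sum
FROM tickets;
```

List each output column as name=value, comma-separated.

[high_sum: severity = 'high']
ticket_id=400: ✗
ticket_id=401: ✓ → 8
ticket_id=402: ✗
ticket_id=403: ✗
ticket_id=404: ✗
ticket_id=405: ✗
ticket_id=406: ✓ → 59
ticket_id=407: ✓ → 53
ticket_id=408: ✗
ticket_id=409: ✗
ticket_id=410: ✗
ticket_id=411: ✗
high_sum = 8 + 59 + 53 = 120
—
[age_days_min: age_days BETWEEN 10 AND 29]
ticket_id=400: ✗
ticket_id=401: ✓ → 8
ticket_id=402: ✗
ticket_id=403: ✗
ticket_id=404: ✓ → 66
ticket_id=405: ✗
ticket_id=406: ✗
ticket_id=407: ✗
ticket_id=408: ✓ → 7
ticket_id=409: ✗
ticket_id=410: ✗
ticket_id=411: ✗
age_days_min = MIN(8, 66, 7) = 7
—
[critical_sum: severity = 'critical' OR team = 'sec']
ticket_id=400: ✓ → 85
ticket_id=401: ✗
ticket_id=402: ✗
ticket_id=403: ✗
ticket_id=404: ✓ → 66
ticket_id=405: ✗
ticket_id=406: ✗
ticket_id=407: ✗
ticket_id=408: ✓ → 7
ticket_id=409: ✓ → 33
ticket_id=410: ✓ → 95
ticket_id=411: ✓ → 47
critical_sum = 85 + 66 + 7 + 33 + 95 + 47 = 333

high_sum=120, age_days_min=7, critical_sum=333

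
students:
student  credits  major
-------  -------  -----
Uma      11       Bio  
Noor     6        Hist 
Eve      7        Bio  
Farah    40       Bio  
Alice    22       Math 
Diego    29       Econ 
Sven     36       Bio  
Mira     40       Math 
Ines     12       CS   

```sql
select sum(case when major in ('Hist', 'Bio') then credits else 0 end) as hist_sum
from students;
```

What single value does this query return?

100

student=Uma: ✓ → 11
student=Noor: ✓ → 6
student=Eve: ✓ → 7
student=Farah: ✓ → 40
student=Alice: ✗
student=Diego: ✗
student=Sven: ✓ → 36
student=Mira: ✗
student=Ines: ✗
hist_sum = 11 + 6 + 7 + 40 + 36 = 100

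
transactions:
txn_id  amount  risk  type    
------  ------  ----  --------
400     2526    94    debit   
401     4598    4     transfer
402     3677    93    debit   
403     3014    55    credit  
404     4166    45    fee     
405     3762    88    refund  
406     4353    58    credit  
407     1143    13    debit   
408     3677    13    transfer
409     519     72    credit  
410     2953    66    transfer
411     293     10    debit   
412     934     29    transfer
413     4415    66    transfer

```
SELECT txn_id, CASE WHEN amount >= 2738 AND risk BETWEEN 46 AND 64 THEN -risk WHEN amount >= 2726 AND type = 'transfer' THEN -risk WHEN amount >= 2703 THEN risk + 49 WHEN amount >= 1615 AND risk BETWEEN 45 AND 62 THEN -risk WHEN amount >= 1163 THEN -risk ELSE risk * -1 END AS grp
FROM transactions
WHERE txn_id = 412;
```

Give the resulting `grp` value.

-29

txn_id = 412: amount=934, risk=29, type=transfer.
amount >= 2738 AND risk BETWEEN 46 AND 64 → false
amount >= 2726 AND type = 'transfer' → false
amount >= 2703 → false
amount >= 1615 AND risk BETWEEN 45 AND 62 → false
amount >= 1163 → false
No prior WHEN matched → ELSE → -29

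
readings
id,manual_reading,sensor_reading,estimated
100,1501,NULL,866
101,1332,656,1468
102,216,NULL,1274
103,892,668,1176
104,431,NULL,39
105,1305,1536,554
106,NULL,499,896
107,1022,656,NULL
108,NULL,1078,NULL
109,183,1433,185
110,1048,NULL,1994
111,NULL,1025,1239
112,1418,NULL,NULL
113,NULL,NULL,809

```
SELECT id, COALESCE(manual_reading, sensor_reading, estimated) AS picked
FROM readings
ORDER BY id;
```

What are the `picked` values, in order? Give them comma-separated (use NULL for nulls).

id=100: manual_reading=1501 → 1501
id=101: manual_reading=1332 → 1332
id=102: manual_reading=216 → 216
id=103: manual_reading=892 → 892
id=104: manual_reading=431 → 431
id=105: manual_reading=1305 → 1305
id=106: manual_reading=NULL, sensor_reading=499 → 499
id=107: manual_reading=1022 → 1022
id=108: manual_reading=NULL, sensor_reading=1078 → 1078
id=109: manual_reading=183 → 183
id=110: manual_reading=1048 → 1048
id=111: manual_reading=NULL, sensor_reading=1025 → 1025
id=112: manual_reading=1418 → 1418
id=113: manual_reading=NULL, sensor_reading=NULL, estimated=809 → 809

1501, 1332, 216, 892, 431, 1305, 499, 1022, 1078, 183, 1048, 1025, 1418, 809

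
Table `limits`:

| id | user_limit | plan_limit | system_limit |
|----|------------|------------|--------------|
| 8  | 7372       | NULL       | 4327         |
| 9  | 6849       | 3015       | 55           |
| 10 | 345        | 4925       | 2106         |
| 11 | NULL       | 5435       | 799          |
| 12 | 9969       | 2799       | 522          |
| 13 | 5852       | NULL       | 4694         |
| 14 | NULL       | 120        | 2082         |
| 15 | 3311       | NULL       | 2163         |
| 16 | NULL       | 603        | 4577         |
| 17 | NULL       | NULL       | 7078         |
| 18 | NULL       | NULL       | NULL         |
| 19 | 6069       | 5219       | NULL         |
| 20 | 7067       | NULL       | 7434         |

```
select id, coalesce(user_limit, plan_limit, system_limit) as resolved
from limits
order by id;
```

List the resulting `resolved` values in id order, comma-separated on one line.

id=8: user_limit=7372 → 7372
id=9: user_limit=6849 → 6849
id=10: user_limit=345 → 345
id=11: user_limit=NULL, plan_limit=5435 → 5435
id=12: user_limit=9969 → 9969
id=13: user_limit=5852 → 5852
id=14: user_limit=NULL, plan_limit=120 → 120
id=15: user_limit=3311 → 3311
id=16: user_limit=NULL, plan_limit=603 → 603
id=17: user_limit=NULL, plan_limit=NULL, system_limit=7078 → 7078
id=18: user_limit=NULL, plan_limit=NULL, system_limit=NULL (all NULL) → NULL
id=19: user_limit=6069 → 6069
id=20: user_limit=7067 → 7067

7372, 6849, 345, 5435, 9969, 5852, 120, 3311, 603, 7078, NULL, 6069, 7067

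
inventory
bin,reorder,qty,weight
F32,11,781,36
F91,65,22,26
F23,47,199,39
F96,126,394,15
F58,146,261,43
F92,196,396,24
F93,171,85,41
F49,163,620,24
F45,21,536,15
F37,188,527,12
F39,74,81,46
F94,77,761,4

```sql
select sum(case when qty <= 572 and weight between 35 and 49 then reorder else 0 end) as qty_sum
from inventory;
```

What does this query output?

bin=F32: ✗
bin=F91: ✗
bin=F23: ✓ → 47
bin=F96: ✗
bin=F58: ✓ → 146
bin=F92: ✗
bin=F93: ✓ → 171
bin=F49: ✗
bin=F45: ✗
bin=F37: ✗
bin=F39: ✓ → 74
bin=F94: ✗
qty_sum = 47 + 146 + 171 + 74 = 438

438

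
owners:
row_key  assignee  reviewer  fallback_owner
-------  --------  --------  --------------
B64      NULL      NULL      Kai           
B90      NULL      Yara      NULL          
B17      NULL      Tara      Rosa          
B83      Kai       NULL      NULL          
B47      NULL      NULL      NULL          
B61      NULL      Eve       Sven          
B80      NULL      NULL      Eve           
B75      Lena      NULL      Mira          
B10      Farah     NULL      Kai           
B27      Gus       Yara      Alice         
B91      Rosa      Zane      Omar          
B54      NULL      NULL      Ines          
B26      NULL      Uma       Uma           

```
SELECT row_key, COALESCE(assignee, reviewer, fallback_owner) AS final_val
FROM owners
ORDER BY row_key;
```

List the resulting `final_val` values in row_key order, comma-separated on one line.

Farah, Tara, Uma, Gus, NULL, Ines, Eve, Kai, Lena, Eve, Kai, Yara, Rosa

row_key=B10: assignee=Farah → Farah
row_key=B17: assignee=NULL, reviewer=Tara → Tara
row_key=B26: assignee=NULL, reviewer=Uma → Uma
row_key=B27: assignee=Gus → Gus
row_key=B47: assignee=NULL, reviewer=NULL, fallback_owner=NULL (all NULL) → NULL
row_key=B54: assignee=NULL, reviewer=NULL, fallback_owner=Ines → Ines
row_key=B61: assignee=NULL, reviewer=Eve → Eve
row_key=B64: assignee=NULL, reviewer=NULL, fallback_owner=Kai → Kai
row_key=B75: assignee=Lena → Lena
row_key=B80: assignee=NULL, reviewer=NULL, fallback_owner=Eve → Eve
row_key=B83: assignee=Kai → Kai
row_key=B90: assignee=NULL, reviewer=Yara → Yara
row_key=B91: assignee=Rosa → Rosa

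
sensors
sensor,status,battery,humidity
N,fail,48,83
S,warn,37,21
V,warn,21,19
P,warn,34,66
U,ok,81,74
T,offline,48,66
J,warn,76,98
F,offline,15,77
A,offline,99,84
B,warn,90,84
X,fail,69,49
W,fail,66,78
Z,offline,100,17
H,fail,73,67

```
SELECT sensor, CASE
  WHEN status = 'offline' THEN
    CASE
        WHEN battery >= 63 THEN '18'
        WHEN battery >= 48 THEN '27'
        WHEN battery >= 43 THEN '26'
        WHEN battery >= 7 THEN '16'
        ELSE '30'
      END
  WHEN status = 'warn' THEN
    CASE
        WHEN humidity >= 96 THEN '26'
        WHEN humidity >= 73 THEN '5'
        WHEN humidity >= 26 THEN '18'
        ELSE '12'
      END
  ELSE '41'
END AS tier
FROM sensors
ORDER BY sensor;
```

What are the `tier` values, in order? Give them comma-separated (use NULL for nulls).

sensor=A: status='offline' → inner[battery >= 63] → 18
sensor=B: status='warn' → inner[humidity >= 73] → 5
sensor=F: status='offline' → inner[battery >= 7] → 16
sensor=H: status='fail' → outer ELSE → 41
sensor=J: status='warn' → inner[humidity >= 96] → 26
sensor=N: status='fail' → outer ELSE → 41
sensor=P: status='warn' → inner[humidity >= 26] → 18
sensor=S: status='warn' → inner[ELSE] → 12
sensor=T: status='offline' → inner[battery >= 48] → 27
sensor=U: status='ok' → outer ELSE → 41
sensor=V: status='warn' → inner[ELSE] → 12
sensor=W: status='fail' → outer ELSE → 41
sensor=X: status='fail' → outer ELSE → 41
sensor=Z: status='offline' → inner[battery >= 63] → 18

18, 5, 16, 41, 26, 41, 18, 12, 27, 41, 12, 41, 41, 18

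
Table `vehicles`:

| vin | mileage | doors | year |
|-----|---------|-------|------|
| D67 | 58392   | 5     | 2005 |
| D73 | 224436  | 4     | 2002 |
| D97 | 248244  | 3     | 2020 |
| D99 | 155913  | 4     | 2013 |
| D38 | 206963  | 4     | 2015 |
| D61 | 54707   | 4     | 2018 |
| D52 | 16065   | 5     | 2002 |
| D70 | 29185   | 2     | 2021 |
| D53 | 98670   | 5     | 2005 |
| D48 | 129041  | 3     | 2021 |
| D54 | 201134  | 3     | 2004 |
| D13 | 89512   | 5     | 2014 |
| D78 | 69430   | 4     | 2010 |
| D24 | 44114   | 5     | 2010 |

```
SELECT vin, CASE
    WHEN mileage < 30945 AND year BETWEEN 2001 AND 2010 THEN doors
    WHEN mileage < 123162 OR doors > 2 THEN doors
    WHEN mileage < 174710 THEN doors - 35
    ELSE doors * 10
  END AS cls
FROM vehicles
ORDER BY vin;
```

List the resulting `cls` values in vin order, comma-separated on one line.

vin=D13: mileage < 123162 OR doors > 2 → 5
vin=D24: mileage < 123162 OR doors > 2 → 5
vin=D38: mileage < 123162 OR doors > 2 → 4
vin=D48: mileage < 123162 OR doors > 2 → 3
vin=D52: mileage < 30945 AND year BETWEEN 2001 AND 2010 → 5
vin=D53: mileage < 123162 OR doors > 2 → 5
vin=D54: mileage < 123162 OR doors > 2 → 3
vin=D61: mileage < 123162 OR doors > 2 → 4
vin=D67: mileage < 123162 OR doors > 2 → 5
vin=D70: mileage < 123162 OR doors > 2 → 2
vin=D73: mileage < 123162 OR doors > 2 → 4
vin=D78: mileage < 123162 OR doors > 2 → 4
vin=D97: mileage < 123162 OR doors > 2 → 3
vin=D99: mileage < 123162 OR doors > 2 → 4

5, 5, 4, 3, 5, 5, 3, 4, 5, 2, 4, 4, 3, 4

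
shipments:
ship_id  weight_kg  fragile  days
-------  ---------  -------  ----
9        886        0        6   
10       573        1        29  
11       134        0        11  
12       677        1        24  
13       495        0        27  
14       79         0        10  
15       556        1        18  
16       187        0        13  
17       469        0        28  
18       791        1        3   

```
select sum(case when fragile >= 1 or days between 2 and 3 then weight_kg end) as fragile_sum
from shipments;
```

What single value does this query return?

ship_id=9: ✗
ship_id=10: ✓ → 573
ship_id=11: ✗
ship_id=12: ✓ → 677
ship_id=13: ✗
ship_id=14: ✗
ship_id=15: ✓ → 556
ship_id=16: ✗
ship_id=17: ✗
ship_id=18: ✓ → 791
fragile_sum = 573 + 677 + 556 + 791 = 2597

2597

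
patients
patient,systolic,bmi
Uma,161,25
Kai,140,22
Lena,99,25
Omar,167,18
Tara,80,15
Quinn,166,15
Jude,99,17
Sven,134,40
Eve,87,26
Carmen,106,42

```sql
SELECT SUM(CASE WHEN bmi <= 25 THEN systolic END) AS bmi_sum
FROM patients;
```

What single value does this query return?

patient=Uma: ✓ → 161
patient=Kai: ✓ → 140
patient=Lena: ✓ → 99
patient=Omar: ✓ → 167
patient=Tara: ✓ → 80
patient=Quinn: ✓ → 166
patient=Jude: ✓ → 99
patient=Sven: ✗
patient=Eve: ✗
patient=Carmen: ✗
bmi_sum = 161 + 140 + 99 + 167 + 80 + 166 + 99 = 912

912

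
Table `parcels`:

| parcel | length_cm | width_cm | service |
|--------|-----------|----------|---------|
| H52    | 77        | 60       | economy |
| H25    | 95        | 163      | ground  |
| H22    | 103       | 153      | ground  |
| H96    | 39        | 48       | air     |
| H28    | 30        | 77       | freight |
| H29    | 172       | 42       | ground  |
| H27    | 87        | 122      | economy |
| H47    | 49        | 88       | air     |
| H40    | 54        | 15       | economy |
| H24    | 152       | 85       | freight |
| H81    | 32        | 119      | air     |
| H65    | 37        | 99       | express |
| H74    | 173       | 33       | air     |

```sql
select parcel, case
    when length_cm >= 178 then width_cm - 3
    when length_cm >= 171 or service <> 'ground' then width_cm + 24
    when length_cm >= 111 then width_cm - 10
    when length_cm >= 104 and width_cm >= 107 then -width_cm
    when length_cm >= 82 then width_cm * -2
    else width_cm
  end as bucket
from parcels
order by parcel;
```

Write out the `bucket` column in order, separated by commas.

-306, 109, -326, 146, 101, 66, 39, 112, 84, 123, 57, 143, 72

parcel=H22: length_cm >= 82 → -306
parcel=H24: length_cm >= 171 or service <> 'ground' → 109
parcel=H25: length_cm >= 82 → -326
parcel=H27: length_cm >= 171 or service <> 'ground' → 146
parcel=H28: length_cm >= 171 or service <> 'ground' → 101
parcel=H29: length_cm >= 171 or service <> 'ground' → 66
parcel=H40: length_cm >= 171 or service <> 'ground' → 39
parcel=H47: length_cm >= 171 or service <> 'ground' → 112
parcel=H52: length_cm >= 171 or service <> 'ground' → 84
parcel=H65: length_cm >= 171 or service <> 'ground' → 123
parcel=H74: length_cm >= 171 or service <> 'ground' → 57
parcel=H81: length_cm >= 171 or service <> 'ground' → 143
parcel=H96: length_cm >= 171 or service <> 'ground' → 72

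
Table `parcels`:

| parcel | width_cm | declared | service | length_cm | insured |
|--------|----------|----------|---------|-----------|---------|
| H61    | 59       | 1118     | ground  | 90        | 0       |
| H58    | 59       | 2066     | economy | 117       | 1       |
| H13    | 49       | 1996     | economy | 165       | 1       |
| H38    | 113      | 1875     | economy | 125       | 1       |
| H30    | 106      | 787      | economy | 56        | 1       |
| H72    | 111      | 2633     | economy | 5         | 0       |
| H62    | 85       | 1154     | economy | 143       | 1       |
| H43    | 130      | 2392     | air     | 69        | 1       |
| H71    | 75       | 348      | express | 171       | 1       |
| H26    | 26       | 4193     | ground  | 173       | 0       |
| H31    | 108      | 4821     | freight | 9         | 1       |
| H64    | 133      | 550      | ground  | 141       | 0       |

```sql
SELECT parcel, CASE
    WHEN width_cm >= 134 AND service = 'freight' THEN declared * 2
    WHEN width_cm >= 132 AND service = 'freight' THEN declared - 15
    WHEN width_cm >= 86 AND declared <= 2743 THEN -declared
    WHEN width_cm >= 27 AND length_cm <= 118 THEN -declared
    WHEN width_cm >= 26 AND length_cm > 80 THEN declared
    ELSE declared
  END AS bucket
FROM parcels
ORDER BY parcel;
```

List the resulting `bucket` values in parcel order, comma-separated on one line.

1996, 4193, -787, -4821, -1875, -2392, -2066, -1118, 1154, -550, 348, -2633

parcel=H13: width_cm >= 26 AND length_cm > 80 → 1996
parcel=H26: width_cm >= 26 AND length_cm > 80 → 4193
parcel=H30: width_cm >= 86 AND declared <= 2743 → -787
parcel=H31: width_cm >= 27 AND length_cm <= 118 → -4821
parcel=H38: width_cm >= 86 AND declared <= 2743 → -1875
parcel=H43: width_cm >= 86 AND declared <= 2743 → -2392
parcel=H58: width_cm >= 27 AND length_cm <= 118 → -2066
parcel=H61: width_cm >= 27 AND length_cm <= 118 → -1118
parcel=H62: width_cm >= 26 AND length_cm > 80 → 1154
parcel=H64: width_cm >= 86 AND declared <= 2743 → -550
parcel=H71: width_cm >= 26 AND length_cm > 80 → 348
parcel=H72: width_cm >= 86 AND declared <= 2743 → -2633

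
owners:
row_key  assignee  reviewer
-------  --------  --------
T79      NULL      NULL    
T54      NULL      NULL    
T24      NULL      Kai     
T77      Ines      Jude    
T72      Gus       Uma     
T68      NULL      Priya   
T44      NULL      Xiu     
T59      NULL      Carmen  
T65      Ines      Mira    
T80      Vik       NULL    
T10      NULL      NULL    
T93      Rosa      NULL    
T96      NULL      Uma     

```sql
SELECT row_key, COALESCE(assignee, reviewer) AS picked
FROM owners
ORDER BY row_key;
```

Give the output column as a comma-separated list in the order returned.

NULL, Kai, Xiu, NULL, Carmen, Ines, Priya, Gus, Ines, NULL, Vik, Rosa, Uma

row_key=T10: assignee=NULL, reviewer=NULL (all NULL) → NULL
row_key=T24: assignee=NULL, reviewer=Kai → Kai
row_key=T44: assignee=NULL, reviewer=Xiu → Xiu
row_key=T54: assignee=NULL, reviewer=NULL (all NULL) → NULL
row_key=T59: assignee=NULL, reviewer=Carmen → Carmen
row_key=T65: assignee=Ines → Ines
row_key=T68: assignee=NULL, reviewer=Priya → Priya
row_key=T72: assignee=Gus → Gus
row_key=T77: assignee=Ines → Ines
row_key=T79: assignee=NULL, reviewer=NULL (all NULL) → NULL
row_key=T80: assignee=Vik → Vik
row_key=T93: assignee=Rosa → Rosa
row_key=T96: assignee=NULL, reviewer=Uma → Uma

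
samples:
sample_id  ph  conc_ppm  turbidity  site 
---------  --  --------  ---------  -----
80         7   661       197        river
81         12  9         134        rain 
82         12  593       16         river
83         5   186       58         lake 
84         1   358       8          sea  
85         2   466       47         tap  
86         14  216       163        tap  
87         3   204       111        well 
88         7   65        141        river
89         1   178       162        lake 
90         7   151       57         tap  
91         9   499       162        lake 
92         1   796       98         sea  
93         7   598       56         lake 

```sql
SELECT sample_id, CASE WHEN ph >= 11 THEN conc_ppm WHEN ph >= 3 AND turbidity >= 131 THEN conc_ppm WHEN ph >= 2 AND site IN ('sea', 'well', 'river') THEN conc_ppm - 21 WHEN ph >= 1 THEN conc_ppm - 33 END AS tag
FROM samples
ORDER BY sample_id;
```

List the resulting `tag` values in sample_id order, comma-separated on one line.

sample_id=80: ph >= 3 AND turbidity >= 131 → 661
sample_id=81: ph >= 11 → 9
sample_id=82: ph >= 11 → 593
sample_id=83: ph >= 1 → 153
sample_id=84: ph >= 1 → 325
sample_id=85: ph >= 1 → 433
sample_id=86: ph >= 11 → 216
sample_id=87: ph >= 2 AND site IN ('sea', 'well', 'river') → 183
sample_id=88: ph >= 3 AND turbidity >= 131 → 65
sample_id=89: ph >= 1 → 145
sample_id=90: ph >= 1 → 118
sample_id=91: ph >= 3 AND turbidity >= 131 → 499
sample_id=92: ph >= 1 → 763
sample_id=93: ph >= 1 → 565

661, 9, 593, 153, 325, 433, 216, 183, 65, 145, 118, 499, 763, 565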